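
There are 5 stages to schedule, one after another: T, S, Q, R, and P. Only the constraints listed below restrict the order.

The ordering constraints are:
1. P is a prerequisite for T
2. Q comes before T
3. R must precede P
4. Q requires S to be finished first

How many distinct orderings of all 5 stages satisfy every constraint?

6

The stages with no prerequisites are S, R; any of them can be placed first.
Counting all ways to extend the partial order to a total order gives 6.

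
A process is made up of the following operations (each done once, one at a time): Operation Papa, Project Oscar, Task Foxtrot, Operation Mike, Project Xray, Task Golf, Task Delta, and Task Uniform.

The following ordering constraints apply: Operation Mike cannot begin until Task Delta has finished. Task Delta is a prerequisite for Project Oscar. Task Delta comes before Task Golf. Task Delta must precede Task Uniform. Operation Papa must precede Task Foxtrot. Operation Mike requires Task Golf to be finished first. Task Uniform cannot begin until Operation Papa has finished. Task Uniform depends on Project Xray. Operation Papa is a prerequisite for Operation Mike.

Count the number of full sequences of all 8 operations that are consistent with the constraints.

The operations with no prerequisites are Operation Papa, Project Xray, Task Delta; any of them can be placed first.
Counting all ways to extend the partial order to a total order gives 936.

936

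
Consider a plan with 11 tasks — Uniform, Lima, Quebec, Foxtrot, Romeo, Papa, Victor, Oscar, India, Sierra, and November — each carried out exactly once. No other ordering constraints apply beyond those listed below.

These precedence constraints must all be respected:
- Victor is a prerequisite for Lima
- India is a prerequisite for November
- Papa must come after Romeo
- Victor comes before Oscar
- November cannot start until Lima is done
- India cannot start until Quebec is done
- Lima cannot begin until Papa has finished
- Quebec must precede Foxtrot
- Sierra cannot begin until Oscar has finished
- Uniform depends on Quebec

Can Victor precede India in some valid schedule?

Yes

No chain of constraints runs from India to Victor, so India is not required to come first.
That means at least one valid schedule has Victor before India.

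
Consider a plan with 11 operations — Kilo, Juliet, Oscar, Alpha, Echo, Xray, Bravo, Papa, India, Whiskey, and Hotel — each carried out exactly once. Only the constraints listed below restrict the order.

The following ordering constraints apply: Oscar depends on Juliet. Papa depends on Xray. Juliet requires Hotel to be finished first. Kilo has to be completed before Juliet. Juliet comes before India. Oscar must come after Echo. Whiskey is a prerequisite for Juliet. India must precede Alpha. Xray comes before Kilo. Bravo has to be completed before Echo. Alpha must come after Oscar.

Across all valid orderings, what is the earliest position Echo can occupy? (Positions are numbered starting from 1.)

2

Working backwards through the constraints from Echo, its only required predecessor is Bravo.
So at minimum 1 operation comes before Echo, putting Echo no earlier than position 2. That position is achievable by scheduling exactly that predecessor first.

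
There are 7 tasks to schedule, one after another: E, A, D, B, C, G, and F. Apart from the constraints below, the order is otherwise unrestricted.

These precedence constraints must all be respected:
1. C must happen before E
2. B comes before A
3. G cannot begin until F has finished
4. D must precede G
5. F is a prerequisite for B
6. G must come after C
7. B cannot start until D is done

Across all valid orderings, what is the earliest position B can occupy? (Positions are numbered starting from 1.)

3

Working backwards through the constraints from B, its full set of required predecessors is D, F — 2 of them.
So at minimum 2 tasks come before B, putting B no earlier than position 3. That position is achievable by scheduling exactly those predecessors first.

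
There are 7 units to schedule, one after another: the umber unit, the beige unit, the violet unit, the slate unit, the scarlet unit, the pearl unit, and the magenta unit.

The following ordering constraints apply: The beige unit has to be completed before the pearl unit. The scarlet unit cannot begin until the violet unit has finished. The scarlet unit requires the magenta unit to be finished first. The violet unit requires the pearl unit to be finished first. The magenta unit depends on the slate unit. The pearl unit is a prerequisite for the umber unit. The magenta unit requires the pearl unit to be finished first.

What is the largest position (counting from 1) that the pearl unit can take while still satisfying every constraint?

3

The units that are forced after the pearl unit, directly or by a chain of constraints, are the umber unit, the violet unit, the scarlet unit, the magenta unit. That's 4 units.
So at least 4 units follow the pearl unit, putting the pearl unit no later than position 3. That position is achievable by scheduling everything else first.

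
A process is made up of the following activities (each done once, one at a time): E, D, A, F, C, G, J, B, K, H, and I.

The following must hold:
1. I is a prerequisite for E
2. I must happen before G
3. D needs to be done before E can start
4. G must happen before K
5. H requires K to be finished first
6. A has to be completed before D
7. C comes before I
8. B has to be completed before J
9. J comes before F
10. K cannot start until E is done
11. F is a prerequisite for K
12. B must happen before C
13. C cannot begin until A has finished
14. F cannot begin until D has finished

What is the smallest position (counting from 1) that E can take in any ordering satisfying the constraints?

Working backwards through the constraints from E, its full set of required predecessors is D, A, C, B, I — 5 of them.
So at minimum 5 activities come before E, putting E no earlier than position 6. That position is achievable by scheduling exactly those predecessors first.

6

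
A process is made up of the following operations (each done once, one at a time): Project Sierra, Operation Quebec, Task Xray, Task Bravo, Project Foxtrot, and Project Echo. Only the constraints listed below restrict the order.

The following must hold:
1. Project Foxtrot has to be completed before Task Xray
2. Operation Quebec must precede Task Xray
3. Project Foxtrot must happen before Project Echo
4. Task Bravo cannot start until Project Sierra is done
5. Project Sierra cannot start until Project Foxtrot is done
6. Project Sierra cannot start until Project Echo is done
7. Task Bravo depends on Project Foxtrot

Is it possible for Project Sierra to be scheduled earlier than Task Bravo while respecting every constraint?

Yes

The constraints force Project Sierra before Task Bravo, so yes — every valid ordering has Project Sierra earlier.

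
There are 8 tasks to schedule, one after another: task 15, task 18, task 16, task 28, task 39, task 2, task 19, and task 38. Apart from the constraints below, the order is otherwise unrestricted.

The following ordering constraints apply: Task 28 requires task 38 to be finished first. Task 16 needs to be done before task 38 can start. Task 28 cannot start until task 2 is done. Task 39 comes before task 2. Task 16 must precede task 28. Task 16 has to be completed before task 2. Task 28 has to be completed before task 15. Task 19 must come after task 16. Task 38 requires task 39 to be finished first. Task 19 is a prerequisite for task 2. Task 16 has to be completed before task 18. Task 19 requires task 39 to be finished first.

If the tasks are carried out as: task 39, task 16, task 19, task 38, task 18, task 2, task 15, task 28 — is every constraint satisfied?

The sequence places task 15 ahead of task 28.
Since task 28 is required before task 15, the ordering is invalid.

No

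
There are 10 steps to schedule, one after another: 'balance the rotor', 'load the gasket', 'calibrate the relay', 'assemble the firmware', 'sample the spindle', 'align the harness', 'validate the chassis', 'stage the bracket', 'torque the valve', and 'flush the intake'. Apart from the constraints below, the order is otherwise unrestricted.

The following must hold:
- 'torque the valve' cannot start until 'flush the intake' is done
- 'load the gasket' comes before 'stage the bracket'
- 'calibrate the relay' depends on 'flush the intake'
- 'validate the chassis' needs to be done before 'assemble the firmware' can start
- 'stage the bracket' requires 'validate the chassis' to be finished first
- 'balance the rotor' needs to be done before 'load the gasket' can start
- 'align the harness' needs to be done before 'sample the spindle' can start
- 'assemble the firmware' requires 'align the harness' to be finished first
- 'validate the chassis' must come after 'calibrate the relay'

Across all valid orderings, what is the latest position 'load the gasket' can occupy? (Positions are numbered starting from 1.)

9

Following the constraints forward from 'load the gasket', its only required successor is 'stage the bracket'.
So at least 1 step follows 'load the gasket', putting 'load the gasket' no later than position 9. That position is achievable by scheduling everything else first.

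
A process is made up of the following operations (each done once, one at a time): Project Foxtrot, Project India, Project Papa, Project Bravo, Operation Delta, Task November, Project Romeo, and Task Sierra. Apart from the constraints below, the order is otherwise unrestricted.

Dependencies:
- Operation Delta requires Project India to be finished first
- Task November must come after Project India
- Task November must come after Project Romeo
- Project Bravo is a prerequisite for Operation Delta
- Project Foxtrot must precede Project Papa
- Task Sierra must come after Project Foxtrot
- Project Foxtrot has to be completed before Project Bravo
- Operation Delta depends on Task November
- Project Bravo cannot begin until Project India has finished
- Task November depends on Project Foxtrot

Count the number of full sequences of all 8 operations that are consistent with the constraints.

440

The operations with no prerequisites are Project Foxtrot, Project India, Project Romeo; any of them can be placed first.
Enumerating by repeatedly choosing an available operation (one whose prerequisites are all placed) gives 440 distinct complete orderings.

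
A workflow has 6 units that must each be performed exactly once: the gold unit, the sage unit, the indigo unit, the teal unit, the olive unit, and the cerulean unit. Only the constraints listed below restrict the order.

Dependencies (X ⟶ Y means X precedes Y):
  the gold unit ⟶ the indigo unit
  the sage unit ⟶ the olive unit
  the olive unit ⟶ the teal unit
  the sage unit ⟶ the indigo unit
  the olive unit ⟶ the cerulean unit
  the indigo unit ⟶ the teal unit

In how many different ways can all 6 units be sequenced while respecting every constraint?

14

2 units have no prerequisites (the gold unit, the sage unit), so any of them could come first.
Counting all ways to extend the partial order to a total order gives 14.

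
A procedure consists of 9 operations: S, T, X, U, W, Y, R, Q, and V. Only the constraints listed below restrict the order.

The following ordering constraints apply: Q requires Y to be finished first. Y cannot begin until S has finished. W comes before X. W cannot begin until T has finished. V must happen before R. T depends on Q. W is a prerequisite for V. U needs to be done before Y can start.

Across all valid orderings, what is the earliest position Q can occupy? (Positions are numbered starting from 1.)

Every operation that must precede Q has to come before it. Tracing all chains that end at Q, those operations are: S, U, Y — 3 in total.
So at minimum 3 operations come before Q, putting Q no earlier than position 4. That position is achievable by scheduling exactly those predecessors first.

4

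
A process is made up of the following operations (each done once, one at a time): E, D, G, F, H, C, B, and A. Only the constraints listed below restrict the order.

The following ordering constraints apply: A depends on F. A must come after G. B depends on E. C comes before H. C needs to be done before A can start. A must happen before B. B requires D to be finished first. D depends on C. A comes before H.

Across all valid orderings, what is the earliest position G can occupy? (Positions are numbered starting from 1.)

1

Nothing is required before G; it can be the very first operation.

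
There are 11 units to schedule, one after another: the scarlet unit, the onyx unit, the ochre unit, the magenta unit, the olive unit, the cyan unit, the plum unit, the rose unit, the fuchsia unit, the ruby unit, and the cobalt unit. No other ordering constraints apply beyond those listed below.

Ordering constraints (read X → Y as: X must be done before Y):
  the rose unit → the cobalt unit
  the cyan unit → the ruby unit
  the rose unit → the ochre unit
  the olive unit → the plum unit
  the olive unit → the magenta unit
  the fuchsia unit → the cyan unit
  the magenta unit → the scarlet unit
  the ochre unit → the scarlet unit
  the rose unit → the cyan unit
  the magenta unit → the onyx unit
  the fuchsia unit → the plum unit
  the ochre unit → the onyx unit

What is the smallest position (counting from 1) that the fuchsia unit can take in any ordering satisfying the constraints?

1

The fuchsia unit has no prerequisites at all, so it can go in position 1.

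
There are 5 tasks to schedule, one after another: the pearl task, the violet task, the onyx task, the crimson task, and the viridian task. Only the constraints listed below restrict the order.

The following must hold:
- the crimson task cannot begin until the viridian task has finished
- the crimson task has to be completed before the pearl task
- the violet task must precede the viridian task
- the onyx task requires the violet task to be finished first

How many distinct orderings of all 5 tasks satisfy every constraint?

4

The violet task is the only task with nothing required before it, so every ordering starts there.
Systematically extending each partial ordering one task at a time and counting, there are 4 complete orderings.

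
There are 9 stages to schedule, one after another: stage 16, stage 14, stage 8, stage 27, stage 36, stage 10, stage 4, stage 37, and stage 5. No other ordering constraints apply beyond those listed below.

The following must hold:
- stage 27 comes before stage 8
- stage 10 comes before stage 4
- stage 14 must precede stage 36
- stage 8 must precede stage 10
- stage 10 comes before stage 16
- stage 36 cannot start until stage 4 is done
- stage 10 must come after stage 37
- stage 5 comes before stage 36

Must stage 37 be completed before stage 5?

No

No chain of constraints connects stage 37 to stage 5 in either direction.
So stage 37 can come before stage 5 or after — it is not forced.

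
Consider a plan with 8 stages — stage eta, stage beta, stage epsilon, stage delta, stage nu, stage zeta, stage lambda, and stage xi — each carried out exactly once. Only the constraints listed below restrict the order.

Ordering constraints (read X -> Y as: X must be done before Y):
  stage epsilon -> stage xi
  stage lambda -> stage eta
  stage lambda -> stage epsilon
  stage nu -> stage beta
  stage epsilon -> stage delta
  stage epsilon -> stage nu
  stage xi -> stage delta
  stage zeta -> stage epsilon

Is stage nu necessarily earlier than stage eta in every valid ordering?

Nothing in the constraints links stage nu and stage eta; they are unordered relative to each other.
There exist valid orderings with stage eta before stage nu, so stage nu is not required to come first.

No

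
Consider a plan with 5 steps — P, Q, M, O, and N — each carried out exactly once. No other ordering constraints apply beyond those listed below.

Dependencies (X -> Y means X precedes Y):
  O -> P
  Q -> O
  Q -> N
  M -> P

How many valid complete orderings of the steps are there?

The steps with no prerequisites are Q, M; any of them can be placed first.
Enumerating by repeatedly choosing an available step (one whose prerequisites are all placed) gives 11 distinct complete orderings.

11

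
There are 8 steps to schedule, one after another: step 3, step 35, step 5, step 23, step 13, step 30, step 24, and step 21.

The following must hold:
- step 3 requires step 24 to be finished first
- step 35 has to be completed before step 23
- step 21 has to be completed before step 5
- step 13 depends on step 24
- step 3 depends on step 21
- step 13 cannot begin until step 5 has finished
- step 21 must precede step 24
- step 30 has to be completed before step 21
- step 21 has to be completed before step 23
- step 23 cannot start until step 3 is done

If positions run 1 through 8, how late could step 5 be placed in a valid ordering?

7

The only step forced after step 5 (directly or by a chain) is step 13.
With 1 mandatory successor out of 8 steps total, the latest slot for step 5 is 8−1 = 7, and it's reachable by doing all non-successors before step 5.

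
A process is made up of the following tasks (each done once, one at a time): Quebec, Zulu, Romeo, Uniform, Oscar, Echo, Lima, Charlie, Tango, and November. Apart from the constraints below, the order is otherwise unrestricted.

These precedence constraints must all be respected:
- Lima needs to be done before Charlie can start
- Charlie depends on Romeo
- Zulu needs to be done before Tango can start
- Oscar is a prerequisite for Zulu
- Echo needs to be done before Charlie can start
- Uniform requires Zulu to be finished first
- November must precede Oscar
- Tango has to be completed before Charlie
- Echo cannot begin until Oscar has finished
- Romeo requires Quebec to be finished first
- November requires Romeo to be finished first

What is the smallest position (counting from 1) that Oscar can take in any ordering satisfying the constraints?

4

The tasks that are forced before Oscar, directly or transitively, are Quebec, Romeo, November. That's 3 tasks.
So at minimum 3 tasks come before Oscar, putting Oscar no earlier than position 4. That position is achievable by scheduling exactly those predecessors first.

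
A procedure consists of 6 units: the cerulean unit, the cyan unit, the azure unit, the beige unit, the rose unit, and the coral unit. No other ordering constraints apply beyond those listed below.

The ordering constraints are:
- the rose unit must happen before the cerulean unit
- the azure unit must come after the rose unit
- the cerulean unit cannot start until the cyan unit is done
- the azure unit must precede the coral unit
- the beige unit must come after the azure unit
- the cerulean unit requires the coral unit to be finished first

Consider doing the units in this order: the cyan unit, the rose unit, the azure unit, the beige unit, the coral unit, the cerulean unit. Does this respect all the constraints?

Yes

Going through the constraints one by one, each required predecessor appears earlier in the sequence than its dependent — e.g. the cyan unit (position 1) is before the cerulean unit (position 6), as required.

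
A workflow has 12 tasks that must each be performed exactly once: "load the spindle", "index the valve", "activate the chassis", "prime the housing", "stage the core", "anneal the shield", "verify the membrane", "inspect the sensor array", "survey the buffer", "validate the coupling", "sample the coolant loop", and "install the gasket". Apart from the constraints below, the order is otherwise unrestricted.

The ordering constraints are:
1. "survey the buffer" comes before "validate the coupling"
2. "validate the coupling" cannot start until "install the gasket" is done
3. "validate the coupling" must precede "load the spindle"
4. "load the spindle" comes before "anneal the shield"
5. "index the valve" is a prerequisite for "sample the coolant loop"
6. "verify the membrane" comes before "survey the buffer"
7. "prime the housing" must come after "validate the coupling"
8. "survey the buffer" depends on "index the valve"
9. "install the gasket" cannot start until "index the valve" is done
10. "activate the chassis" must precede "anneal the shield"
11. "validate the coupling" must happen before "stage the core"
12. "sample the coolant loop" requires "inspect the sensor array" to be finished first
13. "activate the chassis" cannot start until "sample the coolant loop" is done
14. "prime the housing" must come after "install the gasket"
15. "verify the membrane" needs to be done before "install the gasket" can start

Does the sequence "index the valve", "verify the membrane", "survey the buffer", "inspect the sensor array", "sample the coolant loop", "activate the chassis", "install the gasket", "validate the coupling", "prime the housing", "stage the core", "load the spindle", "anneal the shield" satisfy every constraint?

Yes

Checking each listed constraint against this order: for instance, "activate the chassis" is in position 6 and "anneal the shield" in position 12, so that constraint holds — and the remaining constraints check out the same way.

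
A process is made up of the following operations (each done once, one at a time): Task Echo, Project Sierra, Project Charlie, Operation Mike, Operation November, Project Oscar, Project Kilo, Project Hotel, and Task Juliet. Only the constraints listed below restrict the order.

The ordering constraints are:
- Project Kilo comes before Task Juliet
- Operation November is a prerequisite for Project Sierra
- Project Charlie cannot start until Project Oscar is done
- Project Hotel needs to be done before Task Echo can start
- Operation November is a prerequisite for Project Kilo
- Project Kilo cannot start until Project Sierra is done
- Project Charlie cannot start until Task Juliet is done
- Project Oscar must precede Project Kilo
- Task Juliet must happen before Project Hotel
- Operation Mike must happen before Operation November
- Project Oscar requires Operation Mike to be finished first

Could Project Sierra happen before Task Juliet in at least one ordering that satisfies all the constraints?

Every valid ordering already has Project Sierra before Task Juliet (the constraints require it), so in particular at least one does.

Yes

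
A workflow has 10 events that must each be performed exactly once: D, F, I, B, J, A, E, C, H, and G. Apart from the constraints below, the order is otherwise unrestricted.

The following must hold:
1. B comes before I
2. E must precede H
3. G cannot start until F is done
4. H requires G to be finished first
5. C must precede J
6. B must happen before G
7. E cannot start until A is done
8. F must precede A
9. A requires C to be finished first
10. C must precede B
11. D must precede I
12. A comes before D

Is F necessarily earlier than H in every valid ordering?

Tracing the constraints gives a chain: F → G → H.
Hence F necessarily comes before H.

Yes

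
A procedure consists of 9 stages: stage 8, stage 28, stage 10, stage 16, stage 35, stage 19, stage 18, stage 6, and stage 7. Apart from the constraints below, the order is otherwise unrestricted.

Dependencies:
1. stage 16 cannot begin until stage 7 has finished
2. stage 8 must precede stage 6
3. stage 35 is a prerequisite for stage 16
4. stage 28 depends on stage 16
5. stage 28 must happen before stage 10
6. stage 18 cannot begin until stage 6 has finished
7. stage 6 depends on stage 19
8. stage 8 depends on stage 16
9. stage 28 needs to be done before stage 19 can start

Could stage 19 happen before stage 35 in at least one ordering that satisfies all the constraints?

No

The constraints give a chain stage 35 → stage 16 → stage 28 → stage 19, which forces stage 35 before stage 19.
So no valid ordering can have stage 19 before stage 35.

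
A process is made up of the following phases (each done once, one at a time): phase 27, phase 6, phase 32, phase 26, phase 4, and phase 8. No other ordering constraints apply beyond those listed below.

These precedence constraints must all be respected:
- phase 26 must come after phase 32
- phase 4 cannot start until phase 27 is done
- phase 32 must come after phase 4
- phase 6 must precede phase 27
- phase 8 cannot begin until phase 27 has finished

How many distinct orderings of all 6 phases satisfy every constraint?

Only phase 6 has no prerequisites, so it must go first.
Enumerating by repeatedly choosing an available phase (one whose prerequisites are all placed) gives 4 distinct complete orderings.

4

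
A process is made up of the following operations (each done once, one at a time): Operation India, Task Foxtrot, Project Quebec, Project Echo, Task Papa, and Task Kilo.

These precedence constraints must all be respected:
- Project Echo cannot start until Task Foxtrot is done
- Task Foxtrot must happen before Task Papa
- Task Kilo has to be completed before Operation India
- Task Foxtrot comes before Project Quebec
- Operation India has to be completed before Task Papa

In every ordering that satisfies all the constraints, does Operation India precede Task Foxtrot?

No chain of constraints connects Operation India to Task Foxtrot in either direction.
So Operation India can come before Task Foxtrot or after — it is not forced.

No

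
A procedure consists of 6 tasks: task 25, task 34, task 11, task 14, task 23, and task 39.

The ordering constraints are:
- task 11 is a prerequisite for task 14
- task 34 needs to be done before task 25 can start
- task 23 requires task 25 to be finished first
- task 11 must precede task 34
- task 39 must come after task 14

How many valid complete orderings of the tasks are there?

Only task 11 has no prerequisites, so it must go first.
Enumerating by repeatedly choosing an available task (one whose prerequisites are all placed) gives 10 distinct complete orderings.

10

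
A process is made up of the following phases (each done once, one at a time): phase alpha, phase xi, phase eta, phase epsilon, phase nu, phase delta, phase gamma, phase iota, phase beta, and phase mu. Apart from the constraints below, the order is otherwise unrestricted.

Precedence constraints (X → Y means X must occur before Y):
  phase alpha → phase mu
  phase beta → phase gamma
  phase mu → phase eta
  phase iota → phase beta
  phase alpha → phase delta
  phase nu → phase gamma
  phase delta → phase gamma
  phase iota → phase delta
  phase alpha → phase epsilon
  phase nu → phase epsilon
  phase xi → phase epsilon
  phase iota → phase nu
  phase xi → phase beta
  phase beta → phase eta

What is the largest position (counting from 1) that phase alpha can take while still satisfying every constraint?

Every phase that must follow phase alpha has to come after it. Tracing all chains starting from phase alpha, those phases are: phase eta, phase epsilon, phase delta, phase gamma, phase mu — 5 in total.
So at least 5 phases follow phase alpha, putting phase alpha no later than position 5. That position is achievable by scheduling everything else first.

5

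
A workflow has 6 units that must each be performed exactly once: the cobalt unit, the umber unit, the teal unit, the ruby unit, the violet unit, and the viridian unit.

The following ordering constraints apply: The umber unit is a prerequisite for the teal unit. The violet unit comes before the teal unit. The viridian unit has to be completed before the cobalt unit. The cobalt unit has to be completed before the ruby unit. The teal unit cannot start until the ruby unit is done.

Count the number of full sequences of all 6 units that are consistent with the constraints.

The units with no prerequisites are the umber unit, the violet unit, the viridian unit; any of them can be placed first.
Systematically extending each partial ordering one unit at a time and counting, there are 20 complete orderings.

20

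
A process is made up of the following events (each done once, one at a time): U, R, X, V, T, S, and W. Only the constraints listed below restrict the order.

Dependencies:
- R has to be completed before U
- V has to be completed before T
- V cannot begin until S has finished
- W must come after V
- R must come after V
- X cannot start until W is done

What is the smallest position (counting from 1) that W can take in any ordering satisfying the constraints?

Working backwards through the constraints from W, its full set of required predecessors is V, S — 2 of them.
So at minimum 2 events come before W, putting W no earlier than position 3. That position is achievable by scheduling exactly those predecessors first.

3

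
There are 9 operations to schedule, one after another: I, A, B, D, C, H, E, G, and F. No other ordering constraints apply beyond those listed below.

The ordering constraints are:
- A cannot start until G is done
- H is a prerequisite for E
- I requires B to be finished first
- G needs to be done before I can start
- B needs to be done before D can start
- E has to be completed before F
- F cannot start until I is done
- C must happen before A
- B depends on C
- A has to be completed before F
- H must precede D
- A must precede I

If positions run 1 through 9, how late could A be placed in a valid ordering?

7

Following every chain forward from A, the operations that must come later are I, F — 2 of them.
With 2 mandatory successors out of 9 operations total, the latest slot for A is 9−2 = 7, and it's reachable by doing all non-successors before A.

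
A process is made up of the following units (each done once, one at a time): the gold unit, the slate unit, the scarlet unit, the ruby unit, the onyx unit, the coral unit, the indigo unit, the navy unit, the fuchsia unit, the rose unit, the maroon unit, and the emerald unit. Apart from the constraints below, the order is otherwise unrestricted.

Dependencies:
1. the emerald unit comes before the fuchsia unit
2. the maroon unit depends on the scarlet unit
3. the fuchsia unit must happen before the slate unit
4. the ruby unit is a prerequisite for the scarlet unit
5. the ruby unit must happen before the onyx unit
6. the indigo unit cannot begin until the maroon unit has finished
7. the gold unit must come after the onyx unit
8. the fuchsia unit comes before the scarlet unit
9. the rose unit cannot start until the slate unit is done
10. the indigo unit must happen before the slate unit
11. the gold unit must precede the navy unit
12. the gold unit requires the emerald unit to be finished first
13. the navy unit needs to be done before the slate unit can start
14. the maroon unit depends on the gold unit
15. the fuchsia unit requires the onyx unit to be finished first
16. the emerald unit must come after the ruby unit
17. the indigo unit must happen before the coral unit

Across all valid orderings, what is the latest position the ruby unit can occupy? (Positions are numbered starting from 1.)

1

Every unit that must follow the ruby unit has to come after it. Tracing all chains starting from the ruby unit, those units are: the gold unit, the slate unit, the scarlet unit, the onyx unit, the coral unit, the indigo unit, the navy unit, the fuchsia unit, the rose unit, the maroon unit, the emerald unit — 11 in total.
So at least 11 units follow the ruby unit, putting the ruby unit no later than position 1. That position is achievable by scheduling everything else first.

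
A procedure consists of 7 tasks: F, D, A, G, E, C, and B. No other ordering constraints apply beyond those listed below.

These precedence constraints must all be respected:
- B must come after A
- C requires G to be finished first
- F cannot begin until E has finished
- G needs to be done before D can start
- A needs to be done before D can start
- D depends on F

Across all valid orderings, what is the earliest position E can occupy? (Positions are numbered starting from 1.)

Nothing is required before E; it can be the very first task.

1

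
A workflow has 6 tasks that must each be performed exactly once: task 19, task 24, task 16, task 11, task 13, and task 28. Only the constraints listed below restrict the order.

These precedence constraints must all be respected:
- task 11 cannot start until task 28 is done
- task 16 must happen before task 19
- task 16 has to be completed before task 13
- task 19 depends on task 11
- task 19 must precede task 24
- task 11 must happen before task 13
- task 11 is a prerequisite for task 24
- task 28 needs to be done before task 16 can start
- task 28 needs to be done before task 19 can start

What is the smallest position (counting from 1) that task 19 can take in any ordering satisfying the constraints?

The tasks that are forced before task 19, directly or transitively, are task 16, task 11, task 28. That's 3 tasks.
With 3 mandatory predecessors, the earliest task 19 can sit is position 3+1 = 4, and placing just those 3 first achieves it.

4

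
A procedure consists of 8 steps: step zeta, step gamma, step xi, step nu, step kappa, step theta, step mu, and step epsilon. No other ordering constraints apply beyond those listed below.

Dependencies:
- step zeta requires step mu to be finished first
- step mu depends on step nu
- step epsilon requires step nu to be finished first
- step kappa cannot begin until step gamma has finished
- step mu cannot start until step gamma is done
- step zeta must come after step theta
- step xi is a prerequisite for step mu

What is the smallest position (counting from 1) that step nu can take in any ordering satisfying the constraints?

1

No constraint forces any other step before step nu, so it can be placed first.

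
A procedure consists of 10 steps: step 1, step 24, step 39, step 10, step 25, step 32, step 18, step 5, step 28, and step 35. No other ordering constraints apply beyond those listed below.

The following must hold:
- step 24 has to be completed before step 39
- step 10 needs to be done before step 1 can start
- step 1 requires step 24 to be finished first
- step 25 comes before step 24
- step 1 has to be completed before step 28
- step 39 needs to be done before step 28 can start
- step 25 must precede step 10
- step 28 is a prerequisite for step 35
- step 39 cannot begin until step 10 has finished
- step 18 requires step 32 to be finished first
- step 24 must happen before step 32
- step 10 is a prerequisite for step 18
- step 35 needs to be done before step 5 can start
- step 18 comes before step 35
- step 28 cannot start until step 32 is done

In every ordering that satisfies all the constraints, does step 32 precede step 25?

There is a chain step 25 → step 24 → step 32, which puts step 25 before step 32.
So step 32 never precedes step 25.

No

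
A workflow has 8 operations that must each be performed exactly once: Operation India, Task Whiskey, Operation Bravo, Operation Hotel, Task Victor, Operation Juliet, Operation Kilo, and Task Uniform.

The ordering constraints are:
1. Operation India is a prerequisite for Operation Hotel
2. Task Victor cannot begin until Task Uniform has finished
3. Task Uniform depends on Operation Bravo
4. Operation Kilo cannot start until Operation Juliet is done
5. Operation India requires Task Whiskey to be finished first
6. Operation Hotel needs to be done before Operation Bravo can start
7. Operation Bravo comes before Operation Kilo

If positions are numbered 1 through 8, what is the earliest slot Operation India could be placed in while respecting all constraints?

2

The only operation forced before Operation India (directly or transitively) is Task Whiskey.
So at minimum 1 operation comes before Operation India, putting Operation India no earlier than position 2. That position is achievable by scheduling exactly that predecessor first.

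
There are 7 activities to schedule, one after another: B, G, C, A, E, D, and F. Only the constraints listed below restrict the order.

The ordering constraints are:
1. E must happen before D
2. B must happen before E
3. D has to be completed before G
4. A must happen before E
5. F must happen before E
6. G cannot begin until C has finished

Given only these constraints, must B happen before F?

No

No chain of constraints connects B to F in either direction.
A valid ordering placing F before B exists, so the answer is no.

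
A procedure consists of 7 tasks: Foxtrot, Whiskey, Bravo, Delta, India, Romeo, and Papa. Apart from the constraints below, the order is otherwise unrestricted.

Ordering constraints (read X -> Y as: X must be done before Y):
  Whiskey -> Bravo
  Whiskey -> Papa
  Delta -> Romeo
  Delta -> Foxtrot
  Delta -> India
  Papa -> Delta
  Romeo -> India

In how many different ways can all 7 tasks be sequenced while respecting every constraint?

18

Whiskey is the only task with nothing required before it, so every ordering starts there.
Systematically extending each partial ordering one task at a time and counting, there are 18 complete orderings.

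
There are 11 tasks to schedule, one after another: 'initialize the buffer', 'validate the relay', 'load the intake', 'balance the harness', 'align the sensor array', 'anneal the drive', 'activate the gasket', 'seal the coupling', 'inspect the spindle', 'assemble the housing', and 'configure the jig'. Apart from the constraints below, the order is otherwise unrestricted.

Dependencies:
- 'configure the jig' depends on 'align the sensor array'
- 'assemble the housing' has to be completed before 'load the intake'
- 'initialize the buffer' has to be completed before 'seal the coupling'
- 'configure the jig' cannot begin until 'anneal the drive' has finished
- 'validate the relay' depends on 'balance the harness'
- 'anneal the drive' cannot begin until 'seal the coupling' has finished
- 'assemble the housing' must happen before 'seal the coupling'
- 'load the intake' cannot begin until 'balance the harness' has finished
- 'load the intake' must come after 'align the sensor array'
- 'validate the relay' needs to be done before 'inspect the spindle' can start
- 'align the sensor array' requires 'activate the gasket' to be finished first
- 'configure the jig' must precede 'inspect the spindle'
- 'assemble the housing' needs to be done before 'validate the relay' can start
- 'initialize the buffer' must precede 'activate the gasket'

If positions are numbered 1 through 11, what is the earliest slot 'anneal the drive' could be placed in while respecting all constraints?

The tasks that are forced before 'anneal the drive', directly or transitively, are 'initialize the buffer', 'seal the coupling', 'assemble the housing'. That's 3 tasks.
So at minimum 3 tasks come before 'anneal the drive', putting 'anneal the drive' no earlier than position 4. That position is achievable by scheduling exactly those predecessors first.

4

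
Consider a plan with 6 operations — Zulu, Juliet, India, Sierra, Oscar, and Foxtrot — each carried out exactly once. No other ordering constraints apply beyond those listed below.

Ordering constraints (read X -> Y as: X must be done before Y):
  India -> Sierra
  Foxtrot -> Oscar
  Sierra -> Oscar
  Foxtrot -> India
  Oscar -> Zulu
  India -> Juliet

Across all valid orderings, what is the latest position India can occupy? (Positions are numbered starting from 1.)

2

Every operation that must follow India has to come after it. Tracing all chains starting from India, those operations are: Zulu, Juliet, Sierra, Oscar — 4 in total.
So at least 4 operations follow India, putting India no later than position 2. That position is achievable by scheduling everything else first.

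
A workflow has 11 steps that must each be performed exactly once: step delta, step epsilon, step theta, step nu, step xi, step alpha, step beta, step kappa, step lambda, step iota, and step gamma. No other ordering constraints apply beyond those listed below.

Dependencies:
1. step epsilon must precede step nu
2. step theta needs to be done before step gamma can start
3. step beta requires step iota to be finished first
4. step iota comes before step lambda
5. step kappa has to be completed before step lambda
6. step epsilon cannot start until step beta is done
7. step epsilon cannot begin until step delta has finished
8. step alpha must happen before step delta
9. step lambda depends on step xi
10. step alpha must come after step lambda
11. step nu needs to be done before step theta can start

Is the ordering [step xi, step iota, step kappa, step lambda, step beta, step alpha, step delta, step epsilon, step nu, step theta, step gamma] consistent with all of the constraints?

Going through the constraints one by one, each required predecessor appears earlier in the sequence than its dependent — e.g. step xi (position 1) is before step lambda (position 4), as required.

Yes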